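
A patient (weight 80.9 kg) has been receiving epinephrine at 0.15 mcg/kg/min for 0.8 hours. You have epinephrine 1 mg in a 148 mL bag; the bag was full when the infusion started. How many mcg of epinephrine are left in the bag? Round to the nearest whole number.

Dose = 0.15 mcg/kg/min × 80.9 kg = 12.135 mcg/min
12.135 mcg/min × 60 min/hr = 728.1 mcg/hr
Concentration = 1 mg ÷ 148 mL = 0.006756757 mg/mL = 6.756757 mcg/mL
Rate = 728.1 mcg/hr ÷ 6.756757 mcg/mL = 107.7588 mL/hr
Volume infused = 107.7588 mL/hr × 0.8 hr = 86.20704 mL
Volume remaining = 148 − 86.20704 = 61.79296 mL
Drug remaining = 61.79296 mL × 6.756757 mcg/mL = 417.52 mcg

418 mcg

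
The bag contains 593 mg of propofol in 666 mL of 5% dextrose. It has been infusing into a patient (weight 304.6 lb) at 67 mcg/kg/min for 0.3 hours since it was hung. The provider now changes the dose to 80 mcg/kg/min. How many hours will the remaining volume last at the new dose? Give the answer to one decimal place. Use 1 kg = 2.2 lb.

0.6 hours

Initial rate:
Weight = 304.6 lb ÷ 2.2 lb/kg = 138.4545 kg
Dose = 67 mcg/kg/min × 138.4545 kg = 9276.455 mcg/min
9276.455 mcg/min × 60 min/hr = 556587.3 mcg/hr
Concentration = 593 mg ÷ 666 mL = 0.8903904 mg/mL = 890.3904 mcg/mL
Rate = 556587.3 mcg/hr ÷ 890.3904 mcg/mL = 625.1048 mL/hr
Volume infused so far = 625.1048 mL/hr × 0.3 hr = 187.5314 mL
Volume remaining = 666 − 187.5314 = 478.4686 mL
New rate:
Dose = 80 mcg/kg/min × 138.4545 kg = 11076.36 mcg/min
11076.36 mcg/min × 60 min/hr = 664581.8 mcg/hr
Rate = 664581.8 mcg/hr ÷ 890.3904 mcg/mL = 746.3937 mL/hr
Time remaining = 478.4686 mL ÷ 746.3937 mL/hr = 0.6410404 hr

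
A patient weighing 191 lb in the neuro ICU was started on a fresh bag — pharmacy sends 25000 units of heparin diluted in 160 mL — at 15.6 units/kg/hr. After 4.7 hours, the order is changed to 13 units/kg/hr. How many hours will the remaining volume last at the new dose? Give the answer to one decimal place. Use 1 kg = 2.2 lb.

Initial rate:
Weight = 191 lb ÷ 2.2 lb/kg = 86.81818 kg
Dose = 15.6 units/kg/hr × 86.81818 kg = 1354.364 units/hr
Concentration = 25000 units ÷ 160 mL = 156.25 units/mL
Rate = 1354.364 units/hr ÷ 156.25 units/mL = 8.667927 mL/hr
Volume infused so far = 8.667927 mL/hr × 4.7 hr = 40.73926 mL
Volume remaining = 160 − 40.73926 = 119.2607 mL
New rate:
Dose = 13 units/kg/hr × 86.81818 kg = 1128.636 units/hr
Rate = 1128.636 units/hr ÷ 156.25 units/mL = 7.223273 mL/hr
Time remaining = 119.2607 mL ÷ 7.223273 mL/hr = 16.51062 hr

16.5 hours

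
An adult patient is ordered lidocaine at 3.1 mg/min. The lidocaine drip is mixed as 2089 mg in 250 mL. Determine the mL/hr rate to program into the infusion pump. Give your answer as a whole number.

3.1 mg/min × 60 min/hr = 186 mg/hr
Concentration = 2089 mg ÷ 250 mL = 8.356 mg/mL
Rate = 186 mg/hr ÷ 8.356 mg/mL = 22.25945 mL/hr

22 mL/hr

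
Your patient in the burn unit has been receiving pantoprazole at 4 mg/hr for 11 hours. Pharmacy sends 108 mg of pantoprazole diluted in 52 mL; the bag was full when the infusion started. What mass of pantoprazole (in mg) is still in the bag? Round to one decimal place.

Concentration = 108 mg ÷ 52 mL = 2.076923 mg/mL
Rate = 4 mg/hr ÷ 2.076923 mg/mL = 1.925926 mL/hr
Volume infused = 1.925926 mL/hr × 11 hr = 21.18519 mL
Volume remaining = 52 − 21.18519 = 30.81481 mL
Drug remaining = 30.81481 mL × 2.076923 mg/mL = 64 mg

64.0 mg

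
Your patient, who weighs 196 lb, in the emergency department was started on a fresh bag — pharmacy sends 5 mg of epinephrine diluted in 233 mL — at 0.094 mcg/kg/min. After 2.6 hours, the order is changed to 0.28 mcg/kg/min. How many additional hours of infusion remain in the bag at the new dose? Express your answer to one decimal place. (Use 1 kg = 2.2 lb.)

2.5 hours

Initial rate:
Weight = 196 lb ÷ 2.2 lb/kg = 89.09091 kg
Dose = 0.094 mcg/kg/min × 89.09091 kg = 8.374545 mcg/min
8.374545 mcg/min × 60 min/hr = 502.4727 mcg/hr
Concentration = 5 mg ÷ 233 mL = 0.02145923 mg/mL = 21.45923 mcg/mL
Rate = 502.4727 mcg/hr ÷ 21.45923 mcg/mL = 23.41523 mL/hr
Volume infused so far = 23.41523 mL/hr × 2.6 hr = 60.8796 mL
Volume remaining = 233 − 60.8796 = 172.1204 mL
New rate:
Dose = 0.28 mcg/kg/min × 89.09091 kg = 24.94545 mcg/min
24.94545 mcg/min × 60 min/hr = 1496.727 mcg/hr
Rate = 1496.727 mcg/hr ÷ 21.45923 mcg/mL = 69.74749 mL/hr
Time remaining = 172.1204 mL ÷ 69.74749 mL/hr = 2.467765 hr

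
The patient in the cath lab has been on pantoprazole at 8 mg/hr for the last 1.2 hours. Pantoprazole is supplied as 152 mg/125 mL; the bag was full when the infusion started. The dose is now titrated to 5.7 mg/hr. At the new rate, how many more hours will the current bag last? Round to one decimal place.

Initial rate:
Concentration = 152 mg ÷ 125 mL = 1.216 mg/mL
Rate = 8 mg/hr ÷ 1.216 mg/mL = 6.578947 mL/hr
Volume infused so far = 6.578947 mL/hr × 1.2 hr = 7.894737 mL
Volume remaining = 125 − 7.894737 = 117.1053 mL
New rate:
Rate = 5.7 mg/hr ÷ 1.216 mg/mL = 4.6875 mL/hr
Time remaining = 117.1053 mL ÷ 4.6875 mL/hr = 24.98246 hr

25.0 hours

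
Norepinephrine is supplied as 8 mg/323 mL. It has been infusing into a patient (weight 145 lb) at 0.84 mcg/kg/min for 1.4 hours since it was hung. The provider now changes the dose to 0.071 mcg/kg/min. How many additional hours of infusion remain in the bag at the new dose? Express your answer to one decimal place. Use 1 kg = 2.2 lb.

Initial rate:
Weight = 145 lb ÷ 2.2 lb/kg = 65.90909 kg
Dose = 0.84 mcg/kg/min × 65.90909 kg = 55.36364 mcg/min
55.36364 mcg/min × 60 min/hr = 3321.818 mcg/hr
Concentration = 8 mg ÷ 323 mL = 0.0247678 mg/mL = 24.7678 mcg/mL
Rate = 3321.818 mcg/hr ÷ 24.7678 mcg/mL = 134.1184 mL/hr
Volume infused so far = 134.1184 mL/hr × 1.4 hr = 187.7658 mL
Volume remaining = 323 − 187.7658 = 135.2342 mL
New rate:
Dose = 0.071 mcg/kg/min × 65.90909 kg = 4.679545 mcg/min
4.679545 mcg/min × 60 min/hr = 280.7727 mcg/hr
Rate = 280.7727 mcg/hr ÷ 24.7678 mcg/mL = 11.3362 mL/hr
Time remaining = 135.2342 mL ÷ 11.3362 mL/hr = 11.92942 hr

11.9 hours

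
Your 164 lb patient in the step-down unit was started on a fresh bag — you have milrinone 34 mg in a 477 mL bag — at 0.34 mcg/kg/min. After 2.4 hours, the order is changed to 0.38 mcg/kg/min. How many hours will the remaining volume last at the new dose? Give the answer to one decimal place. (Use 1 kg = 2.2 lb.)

Initial rate:
Weight = 164 lb ÷ 2.2 lb/kg = 74.54545 kg
Dose = 0.34 mcg/kg/min × 74.54545 kg = 25.34545 mcg/min
25.34545 mcg/min × 60 min/hr = 1520.727 mcg/hr
Concentration = 34 mg ÷ 477 mL = 0.07127883 mg/mL = 71.27883 mcg/mL
Rate = 1520.727 mcg/hr ÷ 71.27883 mcg/mL = 21.33491 mL/hr
Volume infused so far = 21.33491 mL/hr × 2.4 hr = 51.20378 mL
Volume remaining = 477 − 51.20378 = 425.7962 mL
New rate:
Dose = 0.38 mcg/kg/min × 74.54545 kg = 28.32727 mcg/min
28.32727 mcg/min × 60 min/hr = 1699.636 mcg/hr
Rate = 1699.636 mcg/hr ÷ 71.27883 mcg/mL = 23.8449 mL/hr
Time remaining = 425.7962 mL ÷ 23.8449 mL/hr = 17.85691 hr

17.9 hours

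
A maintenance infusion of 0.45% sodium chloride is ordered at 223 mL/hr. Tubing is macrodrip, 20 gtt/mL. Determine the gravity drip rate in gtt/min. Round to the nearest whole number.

223 mL/hr ÷ 60 min/hr = 3.716667 mL/min
3.716667 mL/min × 20 gtt/mL = 74.33333 gtt/min

74 gtt/min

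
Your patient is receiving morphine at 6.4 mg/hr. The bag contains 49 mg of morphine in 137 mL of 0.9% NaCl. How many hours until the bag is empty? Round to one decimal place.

Concentration = 49 mg ÷ 137 mL = 0.3576642 mg/mL
Rate = 6.4 mg/hr ÷ 0.3576642 mg/mL = 17.89388 mL/hr
Duration = 137 mL ÷ 17.89388 mL/hr = 7.65625 hr

7.7 hours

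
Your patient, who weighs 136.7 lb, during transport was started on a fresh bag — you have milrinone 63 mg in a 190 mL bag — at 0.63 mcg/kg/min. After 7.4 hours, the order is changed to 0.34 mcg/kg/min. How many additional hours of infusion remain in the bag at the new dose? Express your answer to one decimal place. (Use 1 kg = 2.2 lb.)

Initial rate:
Weight = 136.7 lb ÷ 2.2 lb/kg = 62.13636 kg
Dose = 0.63 mcg/kg/min × 62.13636 kg = 39.14591 mcg/min
39.14591 mcg/min × 60 min/hr = 2348.755 mcg/hr
Concentration = 63 mg ÷ 190 mL = 0.3315789 mg/mL = 331.5789 mcg/mL
Rate = 2348.755 mcg/hr ÷ 331.5789 mcg/mL = 7.083545 mL/hr
Volume infused so far = 7.083545 mL/hr × 7.4 hr = 52.41824 mL
Volume remaining = 190 − 52.41824 = 137.5818 mL
New rate:
Dose = 0.34 mcg/kg/min × 62.13636 kg = 21.12636 mcg/min
21.12636 mcg/min × 60 min/hr = 1267.582 mcg/hr
Rate = 1267.582 mcg/hr ÷ 331.5789 mcg/mL = 3.822866 mL/hr
Time remaining = 137.5818 mL ÷ 3.822866 mL/hr = 35.98917 hr

36.0 hours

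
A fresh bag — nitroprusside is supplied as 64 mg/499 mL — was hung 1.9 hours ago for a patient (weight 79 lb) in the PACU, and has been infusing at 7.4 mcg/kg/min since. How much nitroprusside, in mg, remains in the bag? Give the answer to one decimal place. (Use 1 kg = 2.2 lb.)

33.7 mg

Weight = 79 lb ÷ 2.2 lb/kg = 35.90909 kg
Dose = 7.4 mcg/kg/min × 35.90909 kg = 265.7273 mcg/min
265.7273 mcg/min × 60 min/hr = 15943.64 mcg/hr
Concentration = 64 mg ÷ 499 mL = 0.1282565 mg/mL = 128.2565 mcg/mL
Rate = 15943.64 mcg/hr ÷ 128.2565 mcg/mL = 124.3105 mL/hr
Volume infused = 124.3105 mL/hr × 1.9 hr = 236.19 mL
Volume remaining = 499 − 236.19 = 262.81 mL
Drug remaining = 262.81 mL × 128.2565 mcg/mL = 33707.09 mcg = 33.70709 mg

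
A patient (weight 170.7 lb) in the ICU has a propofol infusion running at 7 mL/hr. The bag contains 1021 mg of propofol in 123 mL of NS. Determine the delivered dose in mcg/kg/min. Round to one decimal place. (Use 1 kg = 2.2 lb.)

12.5 mcg/kg/min

Weight = 170.7 lb ÷ 2.2 lb/kg = 77.59091 kg
Concentration = 1021 mg ÷ 123 mL = 8.300813 mg/mL = 8300.813 mcg/mL
Drug rate = 7 mL/hr × 8300.813 mcg/mL = 58105.69 mcg/hr
58105.69 mcg/hr ÷ 60 min/hr = 968.4282 mcg/min
968.4282 mcg/min ÷ 77.59091 kg = 12.48121 mcg/kg/min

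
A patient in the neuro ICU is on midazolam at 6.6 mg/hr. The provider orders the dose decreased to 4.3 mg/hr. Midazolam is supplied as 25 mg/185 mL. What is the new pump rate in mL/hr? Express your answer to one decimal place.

31.8 mL/hr

Concentration = 25 mg ÷ 185 mL = 0.1351351 mg/mL
Rate = 4.3 mg/hr ÷ 0.1351351 mg/mL = 31.82 mL/hr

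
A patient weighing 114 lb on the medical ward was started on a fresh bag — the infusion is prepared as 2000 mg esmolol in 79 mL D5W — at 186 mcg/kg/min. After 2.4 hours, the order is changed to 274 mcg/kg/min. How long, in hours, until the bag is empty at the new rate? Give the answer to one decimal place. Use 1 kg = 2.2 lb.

Initial rate:
Weight = 114 lb ÷ 2.2 lb/kg = 51.81818 kg
Dose = 186 mcg/kg/min × 51.81818 kg = 9638.182 mcg/min
9638.182 mcg/min × 60 min/hr = 578290.9 mcg/hr
Concentration = 2000 mg ÷ 79 mL = 25.31646 mg/mL = 25316.46 mcg/mL
Rate = 578290.9 mcg/hr ÷ 25316.46 mcg/mL = 22.84249 mL/hr
Volume infused so far = 22.84249 mL/hr × 2.4 hr = 54.82198 mL
Volume remaining = 79 − 54.82198 = 24.17802 mL
New rate:
Dose = 274 mcg/kg/min × 51.81818 kg = 14198.18 mcg/min
14198.18 mcg/min × 60 min/hr = 851890.9 mcg/hr
Rate = 851890.9 mcg/hr ÷ 25316.46 mcg/mL = 33.64969 mL/hr
Time remaining = 24.17802 mL ÷ 33.64969 mL/hr = 0.7185214 hr

0.7 hours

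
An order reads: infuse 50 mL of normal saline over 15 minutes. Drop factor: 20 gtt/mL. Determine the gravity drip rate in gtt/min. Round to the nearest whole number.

50 mL ÷ (15 min) = 3.333333 mL/min
3.333333 mL/min × 20 gtt/mL = 66.66667 gtt/min

67 gtt/min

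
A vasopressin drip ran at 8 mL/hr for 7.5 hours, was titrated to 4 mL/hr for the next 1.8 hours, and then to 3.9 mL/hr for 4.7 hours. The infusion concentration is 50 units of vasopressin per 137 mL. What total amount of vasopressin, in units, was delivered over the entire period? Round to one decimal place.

31.2 units

Concentration = 50 units ÷ 137 mL = 0.3649635 units/mL
Stage 1: 8 mL/hr × 7.5 hr = 60 mL → 60 mL × 0.3649635 units/mL = 21.89781 units
Stage 2: 4 mL/hr × 1.8 hr = 7.2 mL → 7.2 mL × 0.3649635 units/mL = 2.627737 units
Stage 3: 3.9 mL/hr × 4.7 hr = 18.33 mL → 18.33 mL × 0.3649635 units/mL = 6.689781 units
Total = 21.89781 + 2.627737 + 6.689781 = 31.21533 units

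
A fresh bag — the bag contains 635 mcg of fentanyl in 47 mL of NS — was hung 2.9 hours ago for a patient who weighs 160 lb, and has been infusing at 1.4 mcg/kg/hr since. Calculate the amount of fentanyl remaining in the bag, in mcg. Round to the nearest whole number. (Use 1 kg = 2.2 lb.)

Weight = 160 lb ÷ 2.2 lb/kg = 72.72727 kg
Dose = 1.4 mcg/kg/hr × 72.72727 kg = 101.8182 mcg/hr
Concentration = 635 mcg ÷ 47 mL = 13.51064 mcg/mL
Rate = 101.8182 mcg/hr ÷ 13.51064 mcg/mL = 7.536149 mL/hr
Volume infused = 7.536149 mL/hr × 2.9 hr = 21.85483 mL
Volume remaining = 47 − 21.85483 = 25.14517 mL
Drug remaining = 25.14517 mL × 13.51064 mcg/mL = 339.7273 mcg

340 mcg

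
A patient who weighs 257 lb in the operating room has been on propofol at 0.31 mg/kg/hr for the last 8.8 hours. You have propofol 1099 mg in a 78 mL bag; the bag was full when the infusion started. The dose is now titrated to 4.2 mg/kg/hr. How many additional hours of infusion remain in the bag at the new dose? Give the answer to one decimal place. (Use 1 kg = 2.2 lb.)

1.6 hours

Initial rate:
Weight = 257 lb ÷ 2.2 lb/kg = 116.8182 kg
Dose = 0.31 mg/kg/hr × 116.8182 kg = 36.21364 mg/hr
Concentration = 1099 mg ÷ 78 mL = 14.08974 mg/mL
Rate = 36.21364 mg/hr ÷ 14.08974 mg/mL = 2.570213 mL/hr
Volume infused so far = 2.570213 mL/hr × 8.8 hr = 22.61787 mL
Volume remaining = 78 − 22.61787 = 55.38213 mL
New rate:
Dose = 4.2 mg/kg/hr × 116.8182 kg = 490.6364 mg/hr
Rate = 490.6364 mg/hr ÷ 14.08974 mg/mL = 34.82224 mL/hr
Time remaining = 55.38213 mL ÷ 34.82224 mL/hr = 1.590424 hr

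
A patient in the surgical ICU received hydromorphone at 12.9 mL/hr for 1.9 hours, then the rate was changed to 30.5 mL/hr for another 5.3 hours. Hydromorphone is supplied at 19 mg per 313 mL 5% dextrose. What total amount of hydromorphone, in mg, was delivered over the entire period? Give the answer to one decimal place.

Concentration = 19 mg ÷ 313 mL = 0.06070288 mg/mL
Stage 1: 12.9 mL/hr × 1.9 hr = 24.51 mL → 24.51 mL × 0.06070288 mg/mL = 1.487827 mg
Stage 2: 30.5 mL/hr × 5.3 hr = 161.65 mL → 161.65 mL × 0.06070288 mg/mL = 9.81262 mg
Total = 1.487827 + 9.81262 = 11.30045 mg

11.3 mg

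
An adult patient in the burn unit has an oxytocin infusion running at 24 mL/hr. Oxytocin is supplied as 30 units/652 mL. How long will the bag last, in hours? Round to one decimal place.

Duration = 652 mL ÷ 24 mL/hr = 27.16667 hr

27.2 hours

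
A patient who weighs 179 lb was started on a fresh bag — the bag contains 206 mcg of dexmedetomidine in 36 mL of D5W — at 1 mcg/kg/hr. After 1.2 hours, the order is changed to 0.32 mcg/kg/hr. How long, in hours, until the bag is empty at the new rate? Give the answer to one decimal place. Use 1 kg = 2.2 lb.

4.2 hours

Initial rate:
Weight = 179 lb ÷ 2.2 lb/kg = 81.36364 kg
Dose = 1 mcg/kg/hr × 81.36364 kg = 81.36364 mcg/hr
Concentration = 206 mcg ÷ 36 mL = 5.722222 mcg/mL
Rate = 81.36364 mcg/hr ÷ 5.722222 mcg/mL = 14.21889 mL/hr
Volume infused so far = 14.21889 mL/hr × 1.2 hr = 17.06267 mL
Volume remaining = 36 − 17.06267 = 18.93733 mL
New rate:
Dose = 0.32 mcg/kg/hr × 81.36364 kg = 26.03636 mcg/hr
Rate = 26.03636 mcg/hr ÷ 5.722222 mcg/mL = 4.550044 mL/hr
Time remaining = 18.93733 mL ÷ 4.550044 mL/hr = 4.162011 hr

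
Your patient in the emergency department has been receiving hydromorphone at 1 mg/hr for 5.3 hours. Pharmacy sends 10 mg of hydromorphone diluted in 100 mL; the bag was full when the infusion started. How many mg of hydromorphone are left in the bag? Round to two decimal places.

Concentration = 10 mg ÷ 100 mL = 0.1 mg/mL
Rate = 1 mg/hr ÷ 0.1 mg/mL = 10 mL/hr
Volume infused = 10 mL/hr × 5.3 hr = 53 mL
Volume remaining = 100 − 53 = 47 mL
Drug remaining = 47 mL × 0.1 mg/mL = 4.7 mg

4.70 mg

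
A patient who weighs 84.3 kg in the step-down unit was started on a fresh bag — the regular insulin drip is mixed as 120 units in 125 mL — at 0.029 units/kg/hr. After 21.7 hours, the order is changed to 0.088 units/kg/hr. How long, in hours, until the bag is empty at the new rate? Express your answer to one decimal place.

9.0 hours

Initial rate:
Dose = 0.029 units/kg/hr × 84.3 kg = 2.4447 units/hr
Concentration = 120 units ÷ 125 mL = 0.96 units/mL
Rate = 2.4447 units/hr ÷ 0.96 units/mL = 2.546563 mL/hr
Volume infused so far = 2.546563 mL/hr × 21.7 hr = 55.26041 mL
Volume remaining = 125 − 55.26041 = 69.73959 mL
New rate:
Dose = 0.088 units/kg/hr × 84.3 kg = 7.4184 units/hr
Rate = 7.4184 units/hr ÷ 0.96 units/mL = 7.7275 mL/hr
Time remaining = 69.73959 mL ÷ 7.7275 mL/hr = 9.024858 hr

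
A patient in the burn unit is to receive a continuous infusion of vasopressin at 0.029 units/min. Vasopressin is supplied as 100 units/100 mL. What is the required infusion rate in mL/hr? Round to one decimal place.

1.7 mL/hr

0.029 units/min × 60 min/hr = 1.74 units/hr
Concentration = 100 units ÷ 100 mL = 1 units/mL
Rate = 1.74 units/hr ÷ 1 units/mL = 1.74 mL/hr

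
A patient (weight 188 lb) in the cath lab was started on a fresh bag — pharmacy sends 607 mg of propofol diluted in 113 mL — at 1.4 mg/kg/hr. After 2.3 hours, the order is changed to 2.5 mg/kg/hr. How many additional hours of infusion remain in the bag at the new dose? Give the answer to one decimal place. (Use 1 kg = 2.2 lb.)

1.6 hours

Initial rate:
Weight = 188 lb ÷ 2.2 lb/kg = 85.45455 kg
Dose = 1.4 mg/kg/hr × 85.45455 kg = 119.6364 mg/hr
Concentration = 607 mg ÷ 113 mL = 5.371681 mg/mL
Rate = 119.6364 mg/hr ÷ 5.371681 mg/mL = 22.27168 mL/hr
Volume infused so far = 22.27168 mL/hr × 2.3 hr = 51.22486 mL
Volume remaining = 113 − 51.22486 = 61.77514 mL
New rate:
Dose = 2.5 mg/kg/hr × 85.45455 kg = 213.6364 mg/hr
Rate = 213.6364 mg/hr ÷ 5.371681 mg/mL = 39.77086 mL/hr
Time remaining = 61.77514 mL ÷ 39.77086 mL/hr = 1.553277 hr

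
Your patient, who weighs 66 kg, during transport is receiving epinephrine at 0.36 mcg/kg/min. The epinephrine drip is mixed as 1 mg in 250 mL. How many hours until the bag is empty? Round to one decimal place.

Dose = 0.36 mcg/kg/min × 66 kg = 23.76 mcg/min
23.76 mcg/min × 60 min/hr = 1425.6 mcg/hr
Concentration = 1 mg ÷ 250 mL = 0.004 mg/mL = 4 mcg/mL
Rate = 1425.6 mcg/hr ÷ 4 mcg/mL = 356.4 mL/hr
Duration = 250 mL ÷ 356.4 mL/hr = 0.701459 hr

0.7 hours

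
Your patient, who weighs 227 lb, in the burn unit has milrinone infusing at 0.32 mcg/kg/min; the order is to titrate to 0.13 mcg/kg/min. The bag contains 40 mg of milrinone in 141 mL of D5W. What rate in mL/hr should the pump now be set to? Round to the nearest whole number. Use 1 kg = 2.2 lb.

Weight = 227 lb ÷ 2.2 lb/kg = 103.1818 kg
Dose = 0.13 mcg/kg/min × 103.1818 kg = 13.41364 mcg/min
13.41364 mcg/min × 60 min/hr = 804.8182 mcg/hr
Concentration = 40 mg ÷ 141 mL = 0.2836879 mg/mL = 283.6879 mcg/mL
Rate = 804.8182 mcg/hr ÷ 283.6879 mcg/mL = 2.836984 mL/hr

3 mL/hr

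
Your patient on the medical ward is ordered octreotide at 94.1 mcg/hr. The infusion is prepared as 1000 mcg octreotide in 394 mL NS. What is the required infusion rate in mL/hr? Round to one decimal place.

Concentration = 1000 mcg ÷ 394 mL = 2.538071 mcg/mL
Rate = 94.1 mcg/hr ÷ 2.538071 mcg/mL = 37.0754 mL/hr

37.1 mL/hr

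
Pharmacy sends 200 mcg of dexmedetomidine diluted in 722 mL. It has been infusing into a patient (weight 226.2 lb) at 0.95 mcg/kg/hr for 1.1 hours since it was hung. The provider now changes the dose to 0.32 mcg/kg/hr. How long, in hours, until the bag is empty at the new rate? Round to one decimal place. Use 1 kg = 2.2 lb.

Initial rate:
Weight = 226.2 lb ÷ 2.2 lb/kg = 102.8182 kg
Dose = 0.95 mcg/kg/hr × 102.8182 kg = 97.67727 mcg/hr
Concentration = 200 mcg ÷ 722 mL = 0.2770083 mcg/mL
Rate = 97.67727 mcg/hr ÷ 0.2770083 mcg/mL = 352.615 mL/hr
Volume infused so far = 352.615 mL/hr × 1.1 hr = 387.8764 mL
Volume remaining = 722 − 387.8764 = 334.1236 mL
New rate:
Dose = 0.32 mcg/kg/hr × 102.8182 kg = 32.90182 mcg/hr
Rate = 32.90182 mcg/hr ÷ 0.2770083 mcg/mL = 118.7756 mL/hr
Time remaining = 334.1236 mL ÷ 118.7756 mL/hr = 2.813066 hr

2.8 hours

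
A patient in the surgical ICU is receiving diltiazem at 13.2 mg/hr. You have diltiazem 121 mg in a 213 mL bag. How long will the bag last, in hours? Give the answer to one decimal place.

9.2 hours

Concentration = 121 mg ÷ 213 mL = 0.5680751 mg/mL
Rate = 13.2 mg/hr ÷ 0.5680751 mg/mL = 23.23636 mL/hr
Duration = 213 mL ÷ 23.23636 mL/hr = 9.166667 hr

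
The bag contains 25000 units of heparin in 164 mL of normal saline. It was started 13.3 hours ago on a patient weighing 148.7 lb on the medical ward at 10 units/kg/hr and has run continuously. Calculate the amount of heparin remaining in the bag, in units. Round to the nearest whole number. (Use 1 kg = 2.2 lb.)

Weight = 148.7 lb ÷ 2.2 lb/kg = 67.59091 kg
Dose = 10 units/kg/hr × 67.59091 kg = 675.9091 units/hr
Concentration = 25000 units ÷ 164 mL = 152.439 units/mL
Rate = 675.9091 units/hr ÷ 152.439 units/mL = 4.433964 mL/hr
Volume infused = 4.433964 mL/hr × 13.3 hr = 58.97172 mL
Volume remaining = 164 − 58.97172 = 105.0283 mL
Drug remaining = 105.0283 mL × 152.439 units/mL = 16010.41 units

16010 units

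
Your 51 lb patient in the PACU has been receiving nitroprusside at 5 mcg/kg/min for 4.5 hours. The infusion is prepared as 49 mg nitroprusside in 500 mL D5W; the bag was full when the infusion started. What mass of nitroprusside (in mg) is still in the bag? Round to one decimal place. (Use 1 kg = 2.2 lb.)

17.7 mg

Weight = 51 lb ÷ 2.2 lb/kg = 23.18182 kg
Dose = 5 mcg/kg/min × 23.18182 kg = 115.9091 mcg/min
115.9091 mcg/min × 60 min/hr = 6954.545 mcg/hr
Concentration = 49 mg ÷ 500 mL = 0.098 mg/mL = 98 mcg/mL
Rate = 6954.545 mcg/hr ÷ 98 mcg/mL = 70.96475 mL/hr
Volume infused = 70.96475 mL/hr × 4.5 hr = 319.3414 mL
Volume remaining = 500 − 319.3414 = 180.6586 mL
Drug remaining = 180.6586 mL × 98 mcg/mL = 17704.55 mcg = 17.70455 mg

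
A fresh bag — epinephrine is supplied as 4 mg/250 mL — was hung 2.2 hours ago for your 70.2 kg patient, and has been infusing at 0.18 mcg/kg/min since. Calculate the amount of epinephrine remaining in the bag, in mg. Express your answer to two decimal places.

Dose = 0.18 mcg/kg/min × 70.2 kg = 12.636 mcg/min
12.636 mcg/min × 60 min/hr = 758.16 mcg/hr
Concentration = 4 mg ÷ 250 mL = 0.016 mg/mL = 16 mcg/mL
Rate = 758.16 mcg/hr ÷ 16 mcg/mL = 47.385 mL/hr
Volume infused = 47.385 mL/hr × 2.2 hr = 104.247 mL
Volume remaining = 250 − 104.247 = 145.753 mL
Drug remaining = 145.753 mL × 16 mcg/mL = 2332.048 mcg = 2.332048 mg

2.33 mg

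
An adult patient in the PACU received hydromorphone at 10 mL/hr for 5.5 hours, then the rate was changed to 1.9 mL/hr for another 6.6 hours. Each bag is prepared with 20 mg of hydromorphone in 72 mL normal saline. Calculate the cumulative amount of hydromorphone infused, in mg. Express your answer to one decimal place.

18.8 mg

Concentration = 20 mg ÷ 72 mL = 0.2777778 mg/mL
Stage 1: 10 mL/hr × 5.5 hr = 55 mL → 55 mL × 0.2777778 mg/mL = 15.27778 mg
Stage 2: 1.9 mL/hr × 6.6 hr = 12.54 mL → 12.54 mL × 0.2777778 mg/mL = 3.483333 mg
Total = 15.27778 + 3.483333 = 18.76111 mg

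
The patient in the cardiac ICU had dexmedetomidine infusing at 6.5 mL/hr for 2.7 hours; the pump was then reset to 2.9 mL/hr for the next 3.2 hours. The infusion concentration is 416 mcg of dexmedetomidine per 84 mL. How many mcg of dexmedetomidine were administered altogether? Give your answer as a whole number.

Concentration = 416 mcg ÷ 84 mL = 4.952381 mcg/mL
Stage 1: 6.5 mL/hr × 2.7 hr = 17.55 mL → 17.55 mL × 4.952381 mcg/mL = 86.91429 mcg
Stage 2: 2.9 mL/hr × 3.2 hr = 9.28 mL → 9.28 mL × 4.952381 mcg/mL = 45.9581 mcg
Total = 86.91429 + 45.9581 = 132.8724 mcg

133 mcg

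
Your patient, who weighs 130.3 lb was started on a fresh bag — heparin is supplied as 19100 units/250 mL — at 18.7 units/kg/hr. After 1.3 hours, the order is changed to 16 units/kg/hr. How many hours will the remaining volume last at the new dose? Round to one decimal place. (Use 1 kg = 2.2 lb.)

18.6 hours

Initial rate:
Weight = 130.3 lb ÷ 2.2 lb/kg = 59.22727 kg
Dose = 18.7 units/kg/hr × 59.22727 kg = 1107.55 units/hr
Concentration = 19100 units ÷ 250 mL = 76.4 units/mL
Rate = 1107.55 units/hr ÷ 76.4 units/mL = 14.49673 mL/hr
Volume infused so far = 14.49673 mL/hr × 1.3 hr = 18.84575 mL
Volume remaining = 250 − 18.84575 = 231.1543 mL
New rate:
Dose = 16 units/kg/hr × 59.22727 kg = 947.6364 units/hr
Rate = 947.6364 units/hr ÷ 76.4 units/mL = 12.40362 mL/hr
Time remaining = 231.1543 mL ÷ 12.40362 mL/hr = 18.63604 hr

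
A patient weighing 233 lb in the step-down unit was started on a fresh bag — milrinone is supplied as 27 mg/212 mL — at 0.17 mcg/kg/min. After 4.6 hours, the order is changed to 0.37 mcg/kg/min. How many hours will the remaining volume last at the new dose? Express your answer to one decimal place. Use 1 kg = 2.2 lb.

Initial rate:
Weight = 233 lb ÷ 2.2 lb/kg = 105.9091 kg
Dose = 0.17 mcg/kg/min × 105.9091 kg = 18.00455 mcg/min
18.00455 mcg/min × 60 min/hr = 1080.273 mcg/hr
Concentration = 27 mg ÷ 212 mL = 0.1273585 mg/mL = 127.3585 mcg/mL
Rate = 1080.273 mcg/hr ÷ 127.3585 mcg/mL = 8.482141 mL/hr
Volume infused so far = 8.482141 mL/hr × 4.6 hr = 39.01785 mL
Volume remaining = 212 − 39.01785 = 172.9821 mL
New rate:
Dose = 0.37 mcg/kg/min × 105.9091 kg = 39.18636 mcg/min
39.18636 mcg/min × 60 min/hr = 2351.182 mcg/hr
Rate = 2351.182 mcg/hr ÷ 127.3585 mcg/mL = 18.46113 mL/hr
Time remaining = 172.9821 mL ÷ 18.46113 mL/hr = 9.370073 hr

9.4 hours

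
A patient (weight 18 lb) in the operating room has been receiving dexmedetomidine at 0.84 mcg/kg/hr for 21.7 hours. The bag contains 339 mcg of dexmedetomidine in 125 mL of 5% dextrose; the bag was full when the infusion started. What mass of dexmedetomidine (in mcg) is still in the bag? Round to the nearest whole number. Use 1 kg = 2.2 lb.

190 mcg

Weight = 18 lb ÷ 2.2 lb/kg = 8.181818 kg
Dose = 0.84 mcg/kg/hr × 8.181818 kg = 6.872727 mcg/hr
Concentration = 339 mcg ÷ 125 mL = 2.712 mcg/mL
Rate = 6.872727 mcg/hr ÷ 2.712 mcg/mL = 2.534191 mL/hr
Volume infused = 2.534191 mL/hr × 21.7 hr = 54.99195 mL
Volume remaining = 125 − 54.99195 = 70.00805 mL
Drug remaining = 70.00805 mL × 2.712 mcg/mL = 189.8618 mcg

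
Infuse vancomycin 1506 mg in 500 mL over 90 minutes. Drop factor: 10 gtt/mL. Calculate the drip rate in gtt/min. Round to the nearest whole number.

56 gtt/min

500 mL ÷ (90 min) = 5.555556 mL/min
5.555556 mL/min × 10 gtt/mL = 55.55556 gtt/min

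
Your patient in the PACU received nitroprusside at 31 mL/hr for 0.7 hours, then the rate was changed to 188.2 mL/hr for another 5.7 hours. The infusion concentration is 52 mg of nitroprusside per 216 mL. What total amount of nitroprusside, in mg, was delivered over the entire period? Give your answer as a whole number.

Concentration = 52 mg ÷ 216 mL = 0.2407407 mg/mL
Stage 1: 31 mL/hr × 0.7 hr = 21.7 mL → 21.7 mL × 0.2407407 mg/mL = 5.224074 mg
Stage 2: 188.2 mL/hr × 5.7 hr = 1072.74 mL → 1072.74 mL × 0.2407407 mg/mL = 258.2522 mg
Total = 5.224074 + 258.2522 = 263.4763 mg

263 mg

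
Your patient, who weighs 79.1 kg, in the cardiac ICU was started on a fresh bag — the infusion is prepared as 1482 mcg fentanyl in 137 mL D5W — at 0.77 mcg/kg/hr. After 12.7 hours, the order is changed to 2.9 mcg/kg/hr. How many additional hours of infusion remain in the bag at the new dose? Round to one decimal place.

3.1 hours

Initial rate:
Dose = 0.77 mcg/kg/hr × 79.1 kg = 60.907 mcg/hr
Concentration = 1482 mcg ÷ 137 mL = 10.81752 mcg/mL
Rate = 60.907 mcg/hr ÷ 10.81752 mcg/mL = 5.630404 mL/hr
Volume infused so far = 5.630404 mL/hr × 12.7 hr = 71.50613 mL
Volume remaining = 137 − 71.50613 = 65.49387 mL
New rate:
Dose = 2.9 mcg/kg/hr × 79.1 kg = 229.39 mcg/hr
Rate = 229.39 mcg/hr ÷ 10.81752 mcg/mL = 21.20542 mL/hr
Time remaining = 65.49387 mL ÷ 21.20542 mL/hr = 3.088544 hr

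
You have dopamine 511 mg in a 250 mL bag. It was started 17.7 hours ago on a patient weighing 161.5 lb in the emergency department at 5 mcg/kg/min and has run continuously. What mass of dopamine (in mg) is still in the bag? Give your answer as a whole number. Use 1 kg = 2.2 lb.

Weight = 161.5 lb ÷ 2.2 lb/kg = 73.40909 kg
Dose = 5 mcg/kg/min × 73.40909 kg = 367.0455 mcg/min
367.0455 mcg/min × 60 min/hr = 22022.73 mcg/hr
Concentration = 511 mg ÷ 250 mL = 2.044 mg/mL = 2044 mcg/mL
Rate = 22022.73 mcg/hr ÷ 2044 mcg/mL = 10.77433 mL/hr
Volume infused = 10.77433 mL/hr × 17.7 hr = 190.7056 mL
Volume remaining = 250 − 190.7056 = 59.29439 mL
Drug remaining = 59.29439 mL × 2044 mcg/mL = 121197.7 mcg = 121.1977 mg

121 mg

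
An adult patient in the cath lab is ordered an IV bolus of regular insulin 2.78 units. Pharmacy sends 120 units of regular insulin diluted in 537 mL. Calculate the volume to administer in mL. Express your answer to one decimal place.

Concentration = 120 units ÷ 537 mL = 0.2234637 units/mL
Volume = 2.78 units ÷ 0.2234637 units/mL = 12.4405 mL

12.4 mL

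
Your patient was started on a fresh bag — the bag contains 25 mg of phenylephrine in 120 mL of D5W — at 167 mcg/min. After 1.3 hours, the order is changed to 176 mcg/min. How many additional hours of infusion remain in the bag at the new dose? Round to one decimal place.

Initial rate:
167 mcg/min × 60 min/hr = 10020 mcg/hr
Concentration = 25 mg ÷ 120 mL = 0.2083333 mg/mL = 208.3333 mcg/mL
Rate = 10020 mcg/hr ÷ 208.3333 mcg/mL = 48.096 mL/hr
Volume infused so far = 48.096 mL/hr × 1.3 hr = 62.5248 mL
Volume remaining = 120 − 62.5248 = 57.4752 mL
New rate:
176 mcg/min × 60 min/hr = 10560 mcg/hr
Rate = 10560 mcg/hr ÷ 208.3333 mcg/mL = 50.688 mL/hr
Time remaining = 57.4752 mL ÷ 50.688 mL/hr = 1.133902 hr

1.1 hours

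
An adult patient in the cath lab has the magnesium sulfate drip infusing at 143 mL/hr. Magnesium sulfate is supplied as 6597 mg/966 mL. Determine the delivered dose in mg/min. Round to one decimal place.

16.3 mg/min

Concentration = 6597 mg ÷ 966 mL = 6.829193 mg/mL
Drug rate = 143 mL/hr × 6.829193 mg/mL = 976.5745 mg/hr
976.5745 mg/hr ÷ 60 min/hr = 16.27624 mg/min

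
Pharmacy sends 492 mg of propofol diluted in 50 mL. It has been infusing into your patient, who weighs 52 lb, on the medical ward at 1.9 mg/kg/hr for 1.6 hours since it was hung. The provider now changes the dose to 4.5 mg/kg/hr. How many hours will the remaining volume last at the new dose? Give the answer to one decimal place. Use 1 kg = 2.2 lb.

Initial rate:
Weight = 52 lb ÷ 2.2 lb/kg = 23.63636 kg
Dose = 1.9 mg/kg/hr × 23.63636 kg = 44.90909 mg/hr
Concentration = 492 mg ÷ 50 mL = 9.84 mg/mL
Rate = 44.90909 mg/hr ÷ 9.84 mg/mL = 4.563932 mL/hr
Volume infused so far = 4.563932 mL/hr × 1.6 hr = 7.302291 mL
Volume remaining = 50 − 7.302291 = 42.69771 mL
New rate:
Dose = 4.5 mg/kg/hr × 23.63636 kg = 106.3636 mg/hr
Rate = 106.3636 mg/hr ÷ 9.84 mg/mL = 10.80931 mL/hr
Time remaining = 42.69771 mL ÷ 10.80931 mL/hr = 3.950085 hr

4.0 hours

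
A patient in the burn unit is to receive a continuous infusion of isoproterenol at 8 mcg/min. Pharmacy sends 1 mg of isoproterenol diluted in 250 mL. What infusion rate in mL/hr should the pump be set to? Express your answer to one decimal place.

8 mcg/min × 60 min/hr = 480 mcg/hr
Concentration = 1 mg ÷ 250 mL = 0.004 mg/mL = 4 mcg/mL
Rate = 480 mcg/hr ÷ 4 mcg/mL = 120 mL/hr

120.0 mL/hr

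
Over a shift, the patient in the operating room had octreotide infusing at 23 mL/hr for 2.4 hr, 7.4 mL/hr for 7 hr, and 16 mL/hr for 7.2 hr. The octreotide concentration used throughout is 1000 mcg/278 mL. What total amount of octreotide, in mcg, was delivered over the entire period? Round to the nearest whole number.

Concentration = 1000 mcg ÷ 278 mL = 3.597122 mcg/mL
Stage 1: 23 mL/hr × 2.4 hr = 55.2 mL → 55.2 mL × 3.597122 mcg/mL = 198.5612 mcg
Stage 2: 7.4 mL/hr × 7 hr = 51.8 mL → 51.8 mL × 3.597122 mcg/mL = 186.3309 mcg
Stage 3: 16 mL/hr × 7.2 hr = 115.2 mL → 115.2 mL × 3.597122 mcg/mL = 414.3885 mcg
Total = 198.5612 + 186.3309 + 414.3885 = 799.2806 mcg

799 mcg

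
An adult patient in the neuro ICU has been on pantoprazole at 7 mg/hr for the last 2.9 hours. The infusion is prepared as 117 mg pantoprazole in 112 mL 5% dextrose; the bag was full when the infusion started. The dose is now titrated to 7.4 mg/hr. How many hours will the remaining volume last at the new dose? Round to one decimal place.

13.1 hours

Initial rate:
Concentration = 117 mg ÷ 112 mL = 1.044643 mg/mL
Rate = 7 mg/hr ÷ 1.044643 mg/mL = 6.700855 mL/hr
Volume infused so far = 6.700855 mL/hr × 2.9 hr = 19.43248 mL
Volume remaining = 112 − 19.43248 = 92.56752 mL
New rate:
Rate = 7.4 mg/hr ÷ 1.044643 mg/mL = 7.083761 mL/hr
Time remaining = 92.56752 mL ÷ 7.083761 mL/hr = 13.06757 hr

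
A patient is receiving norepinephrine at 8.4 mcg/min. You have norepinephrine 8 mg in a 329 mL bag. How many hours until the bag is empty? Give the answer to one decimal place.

8.4 mcg/min × 60 min/hr = 504 mcg/hr
Concentration = 8 mg ÷ 329 mL = 0.02431611 mg/mL = 24.31611 mcg/mL
Rate = 504 mcg/hr ÷ 24.31611 mcg/mL = 20.727 mL/hr
Duration = 329 mL ÷ 20.727 mL/hr = 15.87302 hr

15.9 hours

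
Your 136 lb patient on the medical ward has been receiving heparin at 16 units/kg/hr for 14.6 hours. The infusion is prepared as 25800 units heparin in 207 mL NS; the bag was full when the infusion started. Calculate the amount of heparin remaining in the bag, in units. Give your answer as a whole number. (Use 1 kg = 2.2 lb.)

Weight = 136 lb ÷ 2.2 lb/kg = 61.81818 kg
Dose = 16 units/kg/hr × 61.81818 kg = 989.0909 units/hr
Concentration = 25800 units ÷ 207 mL = 124.6377 units/mL
Rate = 989.0909 units/hr ÷ 124.6377 units/mL = 7.935729 mL/hr
Volume infused = 7.935729 mL/hr × 14.6 hr = 115.8616 mL
Volume remaining = 207 − 115.8616 = 91.13835 mL
Drug remaining = 91.13835 mL × 124.6377 units/mL = 11359.27 units

11359 units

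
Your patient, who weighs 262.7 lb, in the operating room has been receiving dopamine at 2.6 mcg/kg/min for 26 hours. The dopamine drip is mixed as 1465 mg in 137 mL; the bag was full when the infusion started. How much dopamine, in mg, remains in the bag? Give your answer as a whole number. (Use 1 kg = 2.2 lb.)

Weight = 262.7 lb ÷ 2.2 lb/kg = 119.4091 kg
Dose = 2.6 mcg/kg/min × 119.4091 kg = 310.4636 mcg/min
310.4636 mcg/min × 60 min/hr = 18627.82 mcg/hr
Concentration = 1465 mg ÷ 137 mL = 10.69343 mg/mL = 10693.43 mcg/mL
Rate = 18627.82 mcg/hr ÷ 10693.43 mcg/mL = 1.741987 mL/hr
Volume infused = 1.741987 mL/hr × 26 hr = 45.29166 mL
Volume remaining = 137 − 45.29166 = 91.70834 mL
Drug remaining = 91.70834 mL × 10693.43 mcg/mL = 980676.7 mcg = 980.6767 mg

981 mg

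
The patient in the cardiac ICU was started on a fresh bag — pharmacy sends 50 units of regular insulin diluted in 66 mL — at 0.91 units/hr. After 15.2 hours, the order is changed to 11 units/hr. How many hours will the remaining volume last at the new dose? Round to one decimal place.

Initial rate:
Concentration = 50 units ÷ 66 mL = 0.7575758 units/mL
Rate = 0.91 units/hr ÷ 0.7575758 units/mL = 1.2012 mL/hr
Volume infused so far = 1.2012 mL/hr × 15.2 hr = 18.25824 mL
Volume remaining = 66 − 18.25824 = 47.74176 mL
New rate:
Rate = 11 units/hr ÷ 0.7575758 units/mL = 14.52 mL/hr
Time remaining = 47.74176 mL ÷ 14.52 mL/hr = 3.288 hr

3.3 hours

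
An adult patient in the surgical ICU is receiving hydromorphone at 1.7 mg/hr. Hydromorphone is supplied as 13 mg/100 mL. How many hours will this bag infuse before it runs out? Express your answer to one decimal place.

7.6 hours

Concentration = 13 mg ÷ 100 mL = 0.13 mg/mL
Rate = 1.7 mg/hr ÷ 0.13 mg/mL = 13.07692 mL/hr
Duration = 100 mL ÷ 13.07692 mL/hr = 7.647059 hr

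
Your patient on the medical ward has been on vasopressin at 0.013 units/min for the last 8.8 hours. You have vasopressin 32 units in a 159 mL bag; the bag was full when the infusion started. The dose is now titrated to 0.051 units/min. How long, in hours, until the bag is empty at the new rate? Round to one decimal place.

Initial rate:
0.013 units/min × 60 min/hr = 0.78 units/hr
Concentration = 32 units ÷ 159 mL = 0.2012579 units/mL
Rate = 0.78 units/hr ÷ 0.2012579 units/mL = 3.875625 mL/hr
Volume infused so far = 3.875625 mL/hr × 8.8 hr = 34.1055 mL
Volume remaining = 159 − 34.1055 = 124.8945 mL
New rate:
0.051 units/min × 60 min/hr = 3.06 units/hr
Rate = 3.06 units/hr ÷ 0.2012579 units/mL = 15.20437 mL/hr
Time remaining = 124.8945 mL ÷ 15.20437 mL/hr = 8.214379 hr

8.2 hours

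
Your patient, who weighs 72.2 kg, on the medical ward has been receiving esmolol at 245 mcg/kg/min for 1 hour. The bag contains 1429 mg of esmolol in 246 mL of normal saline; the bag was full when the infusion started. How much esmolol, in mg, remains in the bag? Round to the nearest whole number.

368 mg

Dose = 245 mcg/kg/min × 72.2 kg = 17689 mcg/min
17689 mcg/min × 60 min/hr = 1061340 mcg/hr
Concentration = 1429 mg ÷ 246 mL = 5.808943 mg/mL = 5808.943 mcg/mL
Rate = 1061340 mcg/hr ÷ 5808.943 mcg/mL = 182.7079 mL/hr
Volume infused = 182.7079 mL/hr × 1 hr = 182.7079 mL
Volume remaining = 246 − 182.7079 = 63.29206 mL
Drug remaining = 63.29206 mL × 5808.943 mcg/mL = 367660 mcg = 367.66 mg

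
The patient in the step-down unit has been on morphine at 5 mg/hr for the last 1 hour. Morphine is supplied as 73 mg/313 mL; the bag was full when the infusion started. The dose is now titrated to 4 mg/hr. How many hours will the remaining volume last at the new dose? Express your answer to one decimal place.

Initial rate:
Concentration = 73 mg ÷ 313 mL = 0.2332268 mg/mL
Rate = 5 mg/hr ÷ 0.2332268 mg/mL = 21.43836 mL/hr
Volume infused so far = 21.43836 mL/hr × 1 hr = 21.43836 mL
Volume remaining = 313 − 21.43836 = 291.5616 mL
New rate:
Rate = 4 mg/hr ÷ 0.2332268 mg/mL = 17.15068 mL/hr
Time remaining = 291.5616 mL ÷ 17.15068 mL/hr = 17 hr

17.0 hours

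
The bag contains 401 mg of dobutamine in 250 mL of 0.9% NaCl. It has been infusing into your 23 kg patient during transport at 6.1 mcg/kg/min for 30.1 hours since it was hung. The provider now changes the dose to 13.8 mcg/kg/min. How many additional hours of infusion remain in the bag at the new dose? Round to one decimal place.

Initial rate:
Dose = 6.1 mcg/kg/min × 23 kg = 140.3 mcg/min
140.3 mcg/min × 60 min/hr = 8418 mcg/hr
Concentration = 401 mg ÷ 250 mL = 1.604 mg/mL = 1604 mcg/mL
Rate = 8418 mcg/hr ÷ 1604 mcg/mL = 5.24813 mL/hr
Volume infused so far = 5.24813 mL/hr × 30.1 hr = 157.9687 mL
Volume remaining = 250 − 157.9687 = 92.0313 mL
New rate:
Dose = 13.8 mcg/kg/min × 23 kg = 317.4 mcg/min
317.4 mcg/min × 60 min/hr = 19044 mcg/hr
Rate = 19044 mcg/hr ÷ 1604 mcg/mL = 11.87282 mL/hr
Time remaining = 92.0313 mL ÷ 11.87282 mL/hr = 7.751428 hr

7.8 hours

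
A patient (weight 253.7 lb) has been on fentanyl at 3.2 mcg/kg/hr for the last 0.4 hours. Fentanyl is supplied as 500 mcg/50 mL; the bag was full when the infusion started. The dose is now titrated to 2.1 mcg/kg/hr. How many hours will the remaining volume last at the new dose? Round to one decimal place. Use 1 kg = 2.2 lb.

1.5 hours

Initial rate:
Weight = 253.7 lb ÷ 2.2 lb/kg = 115.3182 kg
Dose = 3.2 mcg/kg/hr × 115.3182 kg = 369.0182 mcg/hr
Concentration = 500 mcg ÷ 50 mL = 10 mcg/mL
Rate = 369.0182 mcg/hr ÷ 10 mcg/mL = 36.90182 mL/hr
Volume infused so far = 36.90182 mL/hr × 0.4 hr = 14.76073 mL
Volume remaining = 50 − 14.76073 = 35.23927 mL
New rate:
Dose = 2.1 mcg/kg/hr × 115.3182 kg = 242.1682 mcg/hr
Rate = 242.1682 mcg/hr ÷ 10 mcg/mL = 24.21682 mL/hr
Time remaining = 35.23927 mL ÷ 24.21682 mL/hr = 1.455157 hr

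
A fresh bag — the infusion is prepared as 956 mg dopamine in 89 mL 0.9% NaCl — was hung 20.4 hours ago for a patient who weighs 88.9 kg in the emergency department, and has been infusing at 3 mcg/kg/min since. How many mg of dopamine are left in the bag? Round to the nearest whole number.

630 mg

Dose = 3 mcg/kg/min × 88.9 kg = 266.7 mcg/min
266.7 mcg/min × 60 min/hr = 16002 mcg/hr
Concentration = 956 mg ÷ 89 mL = 10.74157 mg/mL = 10741.57 mcg/mL
Rate = 16002 mcg/hr ÷ 10741.57 mcg/mL = 1.489726 mL/hr
Volume infused = 1.489726 mL/hr × 20.4 hr = 30.39041 mL
Volume remaining = 89 − 30.39041 = 58.60959 mL
Drug remaining = 58.60959 mL × 10741.57 mcg/mL = 629559.2 mcg = 629.5592 mg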